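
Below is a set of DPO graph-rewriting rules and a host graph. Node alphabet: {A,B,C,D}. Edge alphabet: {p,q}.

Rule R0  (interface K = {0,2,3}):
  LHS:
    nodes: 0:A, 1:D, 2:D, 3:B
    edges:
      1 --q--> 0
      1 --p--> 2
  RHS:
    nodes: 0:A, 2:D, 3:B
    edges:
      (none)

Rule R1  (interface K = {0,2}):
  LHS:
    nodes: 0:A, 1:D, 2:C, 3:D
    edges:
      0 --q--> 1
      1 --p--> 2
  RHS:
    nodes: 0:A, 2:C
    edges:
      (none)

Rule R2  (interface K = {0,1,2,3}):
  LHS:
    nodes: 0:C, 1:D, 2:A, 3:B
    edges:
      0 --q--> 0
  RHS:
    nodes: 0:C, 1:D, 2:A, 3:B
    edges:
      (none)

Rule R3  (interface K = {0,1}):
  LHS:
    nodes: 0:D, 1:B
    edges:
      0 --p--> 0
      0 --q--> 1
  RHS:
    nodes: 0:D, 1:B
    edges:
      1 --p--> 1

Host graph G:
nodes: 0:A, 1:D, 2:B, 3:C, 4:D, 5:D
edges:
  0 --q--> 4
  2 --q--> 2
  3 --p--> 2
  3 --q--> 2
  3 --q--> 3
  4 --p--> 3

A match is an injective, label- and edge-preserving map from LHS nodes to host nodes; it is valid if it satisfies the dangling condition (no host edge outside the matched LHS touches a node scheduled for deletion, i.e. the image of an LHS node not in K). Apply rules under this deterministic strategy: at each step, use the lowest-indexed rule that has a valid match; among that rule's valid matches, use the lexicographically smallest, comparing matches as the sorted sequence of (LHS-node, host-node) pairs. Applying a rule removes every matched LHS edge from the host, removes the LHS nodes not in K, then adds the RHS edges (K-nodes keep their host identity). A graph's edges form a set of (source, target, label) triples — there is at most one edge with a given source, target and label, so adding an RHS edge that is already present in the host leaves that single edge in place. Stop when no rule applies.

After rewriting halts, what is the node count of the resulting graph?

Answer: 4

Steps:
start.  V:6 E:6  edges: 0-q->4 2-q->2 3-p->2 3-q->2 3-q->3 4-p->3
1. fire R1 via {0↦0, 1↦4, 2↦3, 3↦1}  →  V:4 E:4  edges: 2-q->2 3-p->2 3-q->2 3-q->3
2. fire R2 via {0↦3, 1↦5, 2↦0, 3↦2}  →  V:4 E:3  edges: 2-q->2 3-p->2 3-q->2
final graph: no rule applies after step 2
NF nodes: {0:A, 2:B, 3:C, 5:D}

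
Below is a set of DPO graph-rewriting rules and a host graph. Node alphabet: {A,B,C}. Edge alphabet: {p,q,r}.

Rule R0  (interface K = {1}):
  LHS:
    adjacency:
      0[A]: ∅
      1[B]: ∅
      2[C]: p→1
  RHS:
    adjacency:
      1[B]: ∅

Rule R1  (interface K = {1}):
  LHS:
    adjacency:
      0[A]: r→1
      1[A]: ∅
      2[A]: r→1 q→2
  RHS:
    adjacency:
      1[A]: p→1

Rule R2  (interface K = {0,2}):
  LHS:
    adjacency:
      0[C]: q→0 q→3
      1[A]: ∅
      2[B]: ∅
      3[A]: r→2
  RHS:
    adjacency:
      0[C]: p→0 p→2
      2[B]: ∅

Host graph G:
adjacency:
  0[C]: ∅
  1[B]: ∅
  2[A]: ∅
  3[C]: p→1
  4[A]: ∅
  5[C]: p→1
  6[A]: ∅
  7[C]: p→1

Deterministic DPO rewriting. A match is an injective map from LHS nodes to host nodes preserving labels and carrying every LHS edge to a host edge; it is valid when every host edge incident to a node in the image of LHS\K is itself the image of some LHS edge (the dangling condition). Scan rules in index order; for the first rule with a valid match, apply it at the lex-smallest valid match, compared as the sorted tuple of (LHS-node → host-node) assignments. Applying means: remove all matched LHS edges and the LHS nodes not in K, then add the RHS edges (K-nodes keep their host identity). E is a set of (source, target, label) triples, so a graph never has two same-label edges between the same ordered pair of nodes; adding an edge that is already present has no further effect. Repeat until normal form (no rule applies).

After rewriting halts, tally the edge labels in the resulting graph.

[0] host  ⇒  8 nodes, 3 edges  {3-p->1 5-p->1 7-p->1}
[1] R0 @ {0↦2, 1↦1, 2↦3}  ⇒  6 nodes, 2 edges  {5-p->1 7-p->1}
[2] R0 @ {0↦4, 1↦1, 2↦5}  ⇒  4 nodes, 1 edges  {7-p->1}
[3] R0 @ {0↦6, 1↦1, 2↦7}  ⇒  2 nodes, 0 edges  {∅}
final graph: no rule applies after step 3
NF edges: []

Answer: (no edges)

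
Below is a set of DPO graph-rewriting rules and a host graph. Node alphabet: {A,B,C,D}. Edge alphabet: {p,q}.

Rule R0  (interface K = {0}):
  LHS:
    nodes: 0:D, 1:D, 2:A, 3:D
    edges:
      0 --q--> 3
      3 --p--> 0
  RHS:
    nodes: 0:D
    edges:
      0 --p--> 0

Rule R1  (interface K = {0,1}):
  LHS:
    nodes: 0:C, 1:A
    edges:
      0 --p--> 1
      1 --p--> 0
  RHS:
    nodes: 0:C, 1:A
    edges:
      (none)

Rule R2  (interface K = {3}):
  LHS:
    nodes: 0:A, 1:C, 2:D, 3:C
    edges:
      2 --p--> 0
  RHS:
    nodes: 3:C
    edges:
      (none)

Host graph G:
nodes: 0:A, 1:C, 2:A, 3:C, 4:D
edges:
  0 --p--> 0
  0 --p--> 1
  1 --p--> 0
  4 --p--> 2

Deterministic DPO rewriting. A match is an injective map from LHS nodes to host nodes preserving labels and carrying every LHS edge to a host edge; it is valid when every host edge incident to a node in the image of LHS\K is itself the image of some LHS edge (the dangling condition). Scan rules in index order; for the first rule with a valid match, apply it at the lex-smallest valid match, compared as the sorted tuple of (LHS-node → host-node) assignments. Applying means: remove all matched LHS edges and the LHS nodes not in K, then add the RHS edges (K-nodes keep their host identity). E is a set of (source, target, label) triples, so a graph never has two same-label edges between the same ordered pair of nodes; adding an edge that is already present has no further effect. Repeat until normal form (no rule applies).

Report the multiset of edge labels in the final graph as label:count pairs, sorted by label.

initial: |V|=5 |E|=4  E = 0-p->0 0-p->1 1-p->0 4-p->2
step 1: apply R1 at {0↦1, 1↦0}  → |V|=5 |E|=2  E = 0-p->0 4-p->2
step 2: apply R2 at {0↦2, 1↦1, 2↦4, 3↦3}  → |V|=2 |E|=1  E = 0-p->0
normal form: no rule applies after step 2
NF edges: [(0, 0, 'p')]

Answer: p:1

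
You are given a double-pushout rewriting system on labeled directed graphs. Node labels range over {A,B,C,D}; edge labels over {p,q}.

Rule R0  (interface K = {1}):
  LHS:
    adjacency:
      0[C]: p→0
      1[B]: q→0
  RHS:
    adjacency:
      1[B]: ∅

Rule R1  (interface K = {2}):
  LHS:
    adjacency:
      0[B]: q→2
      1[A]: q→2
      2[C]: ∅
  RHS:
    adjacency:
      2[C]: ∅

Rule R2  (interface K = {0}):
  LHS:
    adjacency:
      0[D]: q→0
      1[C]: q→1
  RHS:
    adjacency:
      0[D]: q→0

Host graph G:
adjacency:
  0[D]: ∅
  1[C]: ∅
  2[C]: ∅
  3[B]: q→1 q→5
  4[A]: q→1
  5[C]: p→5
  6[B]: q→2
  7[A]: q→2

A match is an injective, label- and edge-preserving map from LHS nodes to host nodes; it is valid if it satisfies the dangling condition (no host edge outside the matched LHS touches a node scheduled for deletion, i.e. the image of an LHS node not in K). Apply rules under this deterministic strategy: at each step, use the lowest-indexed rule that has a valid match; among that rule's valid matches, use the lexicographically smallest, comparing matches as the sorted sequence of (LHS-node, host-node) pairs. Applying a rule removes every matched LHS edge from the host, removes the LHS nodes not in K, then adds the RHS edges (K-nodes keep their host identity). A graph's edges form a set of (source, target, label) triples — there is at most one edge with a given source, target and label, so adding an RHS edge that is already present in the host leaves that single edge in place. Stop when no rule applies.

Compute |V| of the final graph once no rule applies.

Answer: 3

Derivation:
start.  V:8 E:6  edges: 3-q->1 3-q->5 4-q->1 5-p->5 6-q->2 7-q->2
1. fire R0 via {0↦5, 1↦3}  →  V:7 E:4  edges: 3-q->1 4-q->1 6-q->2 7-q->2
2. fire R1 via {0↦3, 1↦4, 2↦1}  →  V:5 E:2  edges: 6-q->2 7-q->2
3. fire R1 via {0↦6, 1↦7, 2↦2}  →  V:3 E:0  edges: ∅
normal form: no rule applies after step 3
NF nodes: {0:D, 1:C, 2:C}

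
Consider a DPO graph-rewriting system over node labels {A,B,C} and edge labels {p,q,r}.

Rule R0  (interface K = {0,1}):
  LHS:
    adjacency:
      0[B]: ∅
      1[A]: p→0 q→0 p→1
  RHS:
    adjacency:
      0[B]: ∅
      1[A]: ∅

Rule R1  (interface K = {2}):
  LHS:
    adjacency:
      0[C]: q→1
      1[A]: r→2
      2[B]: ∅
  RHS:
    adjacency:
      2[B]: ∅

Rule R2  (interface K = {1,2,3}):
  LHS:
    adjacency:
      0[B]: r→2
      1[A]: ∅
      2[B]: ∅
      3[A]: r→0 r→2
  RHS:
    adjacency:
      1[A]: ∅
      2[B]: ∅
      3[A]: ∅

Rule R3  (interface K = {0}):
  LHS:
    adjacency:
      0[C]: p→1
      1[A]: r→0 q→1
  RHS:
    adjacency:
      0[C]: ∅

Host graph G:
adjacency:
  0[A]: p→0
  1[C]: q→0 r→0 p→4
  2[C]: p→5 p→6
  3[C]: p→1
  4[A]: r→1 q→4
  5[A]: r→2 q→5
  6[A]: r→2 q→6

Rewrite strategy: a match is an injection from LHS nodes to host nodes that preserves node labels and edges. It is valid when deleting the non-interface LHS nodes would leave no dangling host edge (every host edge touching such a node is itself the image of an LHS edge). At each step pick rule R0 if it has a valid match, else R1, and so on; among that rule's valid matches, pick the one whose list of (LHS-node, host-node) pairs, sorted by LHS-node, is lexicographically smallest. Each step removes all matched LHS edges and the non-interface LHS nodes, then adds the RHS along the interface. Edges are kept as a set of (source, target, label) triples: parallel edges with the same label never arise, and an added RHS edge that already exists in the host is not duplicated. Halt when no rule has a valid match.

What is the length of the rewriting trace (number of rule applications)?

initial: |V|=7 |E|=13  E = 0-p->0 1-q->0 1-r->0 1-p->4 2-p->5 2-p->6 3-p->1 4-r->1 4-q->4 5-r->2 5-q->5 6-r->2 6-q->6
step 1: apply R3 at {0↦1, 1↦4}  → |V|=6 |E|=10  E = 0-p->0 1-q->0 1-r->0 2-p->5 2-p->6 3-p->1 5-r->2 5-q->5 6-r->2 6-q->6
step 2: apply R3 at {0↦2, 1↦5}  → |V|=5 |E|=7  E = 0-p->0 1-q->0 1-r->0 2-p->6 3-p->1 6-r->2 6-q->6
step 3: apply R3 at {0↦2, 1↦6}  → |V|=4 |E|=4  E = 0-p->0 1-q->0 1-r->0 3-p->1
halt: no rule applies after step 3

Answer: 3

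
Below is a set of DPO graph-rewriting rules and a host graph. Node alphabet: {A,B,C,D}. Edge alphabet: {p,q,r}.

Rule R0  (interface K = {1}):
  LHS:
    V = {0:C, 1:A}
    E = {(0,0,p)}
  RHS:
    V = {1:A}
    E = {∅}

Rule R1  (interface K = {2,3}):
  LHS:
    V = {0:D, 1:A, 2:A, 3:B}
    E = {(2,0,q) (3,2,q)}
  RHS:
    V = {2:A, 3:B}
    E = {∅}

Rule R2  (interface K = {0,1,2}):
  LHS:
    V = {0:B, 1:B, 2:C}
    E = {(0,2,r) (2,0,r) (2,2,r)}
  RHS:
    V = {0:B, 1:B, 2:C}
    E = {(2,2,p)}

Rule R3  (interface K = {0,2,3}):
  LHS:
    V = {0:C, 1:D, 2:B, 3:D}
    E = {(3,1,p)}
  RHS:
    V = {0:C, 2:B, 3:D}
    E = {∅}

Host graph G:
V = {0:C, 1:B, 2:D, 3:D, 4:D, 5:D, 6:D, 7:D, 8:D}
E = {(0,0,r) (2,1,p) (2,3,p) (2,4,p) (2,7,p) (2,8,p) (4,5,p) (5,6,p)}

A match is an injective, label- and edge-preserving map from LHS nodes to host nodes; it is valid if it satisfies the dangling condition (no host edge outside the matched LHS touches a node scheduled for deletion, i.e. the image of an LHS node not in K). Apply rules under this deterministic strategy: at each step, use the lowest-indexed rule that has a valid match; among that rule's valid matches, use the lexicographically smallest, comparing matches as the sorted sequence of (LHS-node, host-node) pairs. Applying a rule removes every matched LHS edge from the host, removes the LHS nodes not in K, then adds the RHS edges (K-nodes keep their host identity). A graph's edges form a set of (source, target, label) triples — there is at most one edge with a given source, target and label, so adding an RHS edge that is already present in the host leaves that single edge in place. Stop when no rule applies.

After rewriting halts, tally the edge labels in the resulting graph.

initial: |V|=9 |E|=8  E = 0-r->0 2-p->1 2-p->3 2-p->4 2-p->7 2-p->8 4-p->5 5-p->6
step 1: apply R3 at {0↦0, 1↦3, 2↦1, 3↦2}  → |V|=8 |E|=7  E = 0-r->0 2-p->1 2-p->4 2-p->7 2-p->8 4-p->5 5-p->6
step 2: apply R3 at {0↦0, 1↦6, 2↦1, 3↦5}  → |V|=7 |E|=6  E = 0-r->0 2-p->1 2-p->4 2-p->7 2-p->8 4-p->5
step 3: apply R3 at {0↦0, 1↦5, 2↦1, 3↦4}  → |V|=6 |E|=5  E = 0-r->0 2-p->1 2-p->4 2-p->7 2-p->8
step 4: apply R3 at {0↦0, 1↦4, 2↦1, 3↦2}  → |V|=5 |E|=4  E = 0-r->0 2-p->1 2-p->7 2-p->8
step 5: apply R3 at {0↦0, 1↦7, 2↦1, 3↦2}  → |V|=4 |E|=3  E = 0-r->0 2-p->1 2-p->8
step 6: apply R3 at {0↦0, 1↦8, 2↦1, 3↦2}  → |V|=3 |E|=2  E = 0-r->0 2-p->1
final graph: no rule applies after step 6
NF edges: [(0, 0, 'r'), (2, 1, 'p')]

Answer: p:1 r:1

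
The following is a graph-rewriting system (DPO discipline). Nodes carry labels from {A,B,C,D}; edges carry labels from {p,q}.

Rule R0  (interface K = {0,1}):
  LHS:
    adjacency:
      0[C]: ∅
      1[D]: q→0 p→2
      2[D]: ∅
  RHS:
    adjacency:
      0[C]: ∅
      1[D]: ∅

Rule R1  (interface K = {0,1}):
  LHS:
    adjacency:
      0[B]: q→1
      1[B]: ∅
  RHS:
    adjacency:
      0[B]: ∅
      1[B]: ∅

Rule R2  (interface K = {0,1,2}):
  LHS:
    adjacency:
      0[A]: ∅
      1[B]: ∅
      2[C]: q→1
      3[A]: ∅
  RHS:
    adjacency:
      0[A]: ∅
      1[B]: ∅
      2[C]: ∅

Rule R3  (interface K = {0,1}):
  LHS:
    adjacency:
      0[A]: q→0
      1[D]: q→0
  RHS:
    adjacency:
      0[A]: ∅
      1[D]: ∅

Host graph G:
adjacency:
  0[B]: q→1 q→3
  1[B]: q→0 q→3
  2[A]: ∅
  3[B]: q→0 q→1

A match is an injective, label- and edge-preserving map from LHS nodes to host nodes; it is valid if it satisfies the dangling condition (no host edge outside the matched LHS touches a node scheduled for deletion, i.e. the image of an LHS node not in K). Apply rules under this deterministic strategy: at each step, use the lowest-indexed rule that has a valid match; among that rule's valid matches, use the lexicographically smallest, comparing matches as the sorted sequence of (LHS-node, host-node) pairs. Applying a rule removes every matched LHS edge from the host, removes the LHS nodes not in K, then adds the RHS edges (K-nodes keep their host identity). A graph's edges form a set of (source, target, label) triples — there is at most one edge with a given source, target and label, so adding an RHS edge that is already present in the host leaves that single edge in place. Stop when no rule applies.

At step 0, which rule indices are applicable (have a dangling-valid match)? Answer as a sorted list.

Answer: [R1]

Derivation:
R0: no valid match — LHS pattern not found
R1: 6 valid matches — {0↦0, 1↦1}, {0↦0, 1↦3}, {0↦1, 1↦0} (+3 more)
R2: no valid match — LHS pattern not found
R3: no valid match — LHS pattern not found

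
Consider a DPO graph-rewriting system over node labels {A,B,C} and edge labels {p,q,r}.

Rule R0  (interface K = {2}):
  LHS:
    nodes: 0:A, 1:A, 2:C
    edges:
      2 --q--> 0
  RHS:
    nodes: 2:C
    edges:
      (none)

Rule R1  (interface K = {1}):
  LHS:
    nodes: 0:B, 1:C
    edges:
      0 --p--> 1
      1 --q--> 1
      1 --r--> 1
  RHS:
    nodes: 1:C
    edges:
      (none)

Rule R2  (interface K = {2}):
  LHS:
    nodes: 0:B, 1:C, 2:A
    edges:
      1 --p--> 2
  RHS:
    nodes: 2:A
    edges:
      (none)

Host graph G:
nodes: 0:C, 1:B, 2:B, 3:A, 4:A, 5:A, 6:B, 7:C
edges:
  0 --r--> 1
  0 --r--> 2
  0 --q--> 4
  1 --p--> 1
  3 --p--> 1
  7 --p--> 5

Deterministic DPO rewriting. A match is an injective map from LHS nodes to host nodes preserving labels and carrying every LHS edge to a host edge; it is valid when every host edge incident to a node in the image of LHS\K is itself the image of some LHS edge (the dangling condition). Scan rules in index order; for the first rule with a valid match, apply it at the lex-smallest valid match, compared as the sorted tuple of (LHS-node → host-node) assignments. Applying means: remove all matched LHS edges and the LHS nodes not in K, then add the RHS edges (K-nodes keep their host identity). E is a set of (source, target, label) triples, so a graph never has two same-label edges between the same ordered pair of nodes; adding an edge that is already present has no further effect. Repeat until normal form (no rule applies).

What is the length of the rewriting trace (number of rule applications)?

Answer: 2

Derivation:
[0] host  ⇒  8 nodes, 6 edges  {0-r->1 0-r->2 0-q->4 1-p->1 3-p->1 7-p->5}
[1] R2 @ {0↦6, 1↦7, 2↦5}  ⇒  6 nodes, 5 edges  {0-r->1 0-r->2 0-q->4 1-p->1 3-p->1}
[2] R0 @ {0↦4, 1↦5, 2↦0}  ⇒  4 nodes, 4 edges  {0-r->1 0-r->2 1-p->1 3-p->1}
final graph: no rule applies after step 2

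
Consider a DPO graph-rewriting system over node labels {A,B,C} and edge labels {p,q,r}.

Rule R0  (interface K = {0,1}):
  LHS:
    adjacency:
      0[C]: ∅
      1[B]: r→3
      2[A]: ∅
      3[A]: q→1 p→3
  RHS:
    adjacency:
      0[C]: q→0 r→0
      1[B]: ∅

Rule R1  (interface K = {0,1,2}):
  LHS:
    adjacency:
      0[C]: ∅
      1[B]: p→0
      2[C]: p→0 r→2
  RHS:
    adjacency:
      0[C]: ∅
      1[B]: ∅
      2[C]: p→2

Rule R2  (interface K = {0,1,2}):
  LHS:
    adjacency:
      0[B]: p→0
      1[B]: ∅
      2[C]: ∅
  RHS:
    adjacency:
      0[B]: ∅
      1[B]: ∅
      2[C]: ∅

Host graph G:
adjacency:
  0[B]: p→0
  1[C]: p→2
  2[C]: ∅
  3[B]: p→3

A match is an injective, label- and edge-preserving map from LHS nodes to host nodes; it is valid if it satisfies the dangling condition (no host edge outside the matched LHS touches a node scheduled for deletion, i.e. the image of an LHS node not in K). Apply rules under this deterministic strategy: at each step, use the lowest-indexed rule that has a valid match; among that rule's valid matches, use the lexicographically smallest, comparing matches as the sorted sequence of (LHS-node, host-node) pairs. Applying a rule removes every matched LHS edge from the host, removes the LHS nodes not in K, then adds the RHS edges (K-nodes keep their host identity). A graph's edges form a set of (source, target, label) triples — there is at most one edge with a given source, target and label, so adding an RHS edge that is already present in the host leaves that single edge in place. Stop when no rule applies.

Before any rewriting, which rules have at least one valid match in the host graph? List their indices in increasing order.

Answer: [R2]

Steps:
R0: no valid match — LHS pattern not found
R1: no valid match — LHS pattern not found
R2: 4 valid matches — {0↦0, 1↦3, 2↦1}, {0↦0, 1↦3, 2↦2}, {0↦3, 1↦0, 2↦1} (+1 more)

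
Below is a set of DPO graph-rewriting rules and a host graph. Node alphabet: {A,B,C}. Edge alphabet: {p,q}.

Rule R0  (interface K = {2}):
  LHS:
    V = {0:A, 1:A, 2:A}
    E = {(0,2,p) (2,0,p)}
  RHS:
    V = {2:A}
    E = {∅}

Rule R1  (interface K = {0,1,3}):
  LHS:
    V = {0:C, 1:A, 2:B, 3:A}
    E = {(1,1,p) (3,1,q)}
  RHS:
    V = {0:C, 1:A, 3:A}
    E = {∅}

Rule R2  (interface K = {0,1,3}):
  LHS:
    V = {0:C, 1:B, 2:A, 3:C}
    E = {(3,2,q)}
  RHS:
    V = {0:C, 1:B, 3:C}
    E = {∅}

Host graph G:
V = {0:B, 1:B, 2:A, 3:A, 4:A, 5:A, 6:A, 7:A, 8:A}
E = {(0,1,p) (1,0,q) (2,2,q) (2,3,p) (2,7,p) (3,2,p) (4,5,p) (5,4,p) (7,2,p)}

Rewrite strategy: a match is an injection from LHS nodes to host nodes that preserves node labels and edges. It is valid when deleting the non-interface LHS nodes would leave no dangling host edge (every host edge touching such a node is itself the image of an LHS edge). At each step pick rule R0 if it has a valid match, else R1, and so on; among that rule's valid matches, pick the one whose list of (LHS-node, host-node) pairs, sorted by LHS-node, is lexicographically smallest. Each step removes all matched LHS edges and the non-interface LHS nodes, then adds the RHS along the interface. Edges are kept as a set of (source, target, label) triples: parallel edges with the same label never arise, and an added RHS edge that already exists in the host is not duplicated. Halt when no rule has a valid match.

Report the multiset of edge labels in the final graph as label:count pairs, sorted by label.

Answer: p:1 q:2

Steps:
initial: |V|=9 |E|=9  E = 0-p->1 1-q->0 2-q->2 2-p->3 2-p->7 3-p->2 4-p->5 5-p->4 7-p->2
step 1: apply R0 at {0↦3, 1↦6, 2↦2}  → |V|=7 |E|=7  E = 0-p->1 1-q->0 2-q->2 2-p->7 4-p->5 5-p->4 7-p->2
step 2: apply R0 at {0↦4, 1↦8, 2↦5}  → |V|=5 |E|=5  E = 0-p->1 1-q->0 2-q->2 2-p->7 7-p->2
step 3: apply R0 at {0↦7, 1↦5, 2↦2}  → |V|=3 |E|=3  E = 0-p->1 1-q->0 2-q->2
halt: no rule applies after step 3
NF edges: [(0, 1, 'p'), (1, 0, 'q'), (2, 2, 'q')]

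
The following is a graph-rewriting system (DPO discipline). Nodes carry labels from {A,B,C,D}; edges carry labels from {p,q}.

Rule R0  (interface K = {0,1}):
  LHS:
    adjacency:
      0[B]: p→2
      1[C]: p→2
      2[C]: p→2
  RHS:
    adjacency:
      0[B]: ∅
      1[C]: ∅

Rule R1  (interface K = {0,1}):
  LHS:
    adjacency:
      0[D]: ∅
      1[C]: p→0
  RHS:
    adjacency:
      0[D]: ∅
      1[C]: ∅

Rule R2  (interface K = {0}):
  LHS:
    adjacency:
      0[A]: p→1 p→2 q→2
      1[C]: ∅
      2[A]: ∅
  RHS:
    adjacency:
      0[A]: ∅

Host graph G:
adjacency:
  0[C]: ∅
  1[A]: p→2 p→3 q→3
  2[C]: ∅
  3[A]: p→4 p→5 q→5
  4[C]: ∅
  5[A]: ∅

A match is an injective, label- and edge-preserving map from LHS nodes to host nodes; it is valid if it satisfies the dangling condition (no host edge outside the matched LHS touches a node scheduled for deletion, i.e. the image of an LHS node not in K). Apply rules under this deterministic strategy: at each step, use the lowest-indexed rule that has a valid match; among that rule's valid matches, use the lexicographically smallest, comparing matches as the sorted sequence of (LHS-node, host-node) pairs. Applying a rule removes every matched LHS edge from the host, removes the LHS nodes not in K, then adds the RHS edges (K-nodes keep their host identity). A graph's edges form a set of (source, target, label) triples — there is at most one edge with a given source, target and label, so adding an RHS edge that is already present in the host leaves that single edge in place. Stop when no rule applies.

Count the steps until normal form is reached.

[0] host  ⇒  6 nodes, 6 edges  {1-p->2 1-p->3 1-q->3 3-p->4 3-p->5 3-q->5}
[1] R2 @ {0↦3, 1↦4, 2↦5}  ⇒  4 nodes, 3 edges  {1-p->2 1-p->3 1-q->3}
[2] R2 @ {0↦1, 1↦2, 2↦3}  ⇒  2 nodes, 0 edges  {∅}
halt: no rule applies after step 2

Answer: 2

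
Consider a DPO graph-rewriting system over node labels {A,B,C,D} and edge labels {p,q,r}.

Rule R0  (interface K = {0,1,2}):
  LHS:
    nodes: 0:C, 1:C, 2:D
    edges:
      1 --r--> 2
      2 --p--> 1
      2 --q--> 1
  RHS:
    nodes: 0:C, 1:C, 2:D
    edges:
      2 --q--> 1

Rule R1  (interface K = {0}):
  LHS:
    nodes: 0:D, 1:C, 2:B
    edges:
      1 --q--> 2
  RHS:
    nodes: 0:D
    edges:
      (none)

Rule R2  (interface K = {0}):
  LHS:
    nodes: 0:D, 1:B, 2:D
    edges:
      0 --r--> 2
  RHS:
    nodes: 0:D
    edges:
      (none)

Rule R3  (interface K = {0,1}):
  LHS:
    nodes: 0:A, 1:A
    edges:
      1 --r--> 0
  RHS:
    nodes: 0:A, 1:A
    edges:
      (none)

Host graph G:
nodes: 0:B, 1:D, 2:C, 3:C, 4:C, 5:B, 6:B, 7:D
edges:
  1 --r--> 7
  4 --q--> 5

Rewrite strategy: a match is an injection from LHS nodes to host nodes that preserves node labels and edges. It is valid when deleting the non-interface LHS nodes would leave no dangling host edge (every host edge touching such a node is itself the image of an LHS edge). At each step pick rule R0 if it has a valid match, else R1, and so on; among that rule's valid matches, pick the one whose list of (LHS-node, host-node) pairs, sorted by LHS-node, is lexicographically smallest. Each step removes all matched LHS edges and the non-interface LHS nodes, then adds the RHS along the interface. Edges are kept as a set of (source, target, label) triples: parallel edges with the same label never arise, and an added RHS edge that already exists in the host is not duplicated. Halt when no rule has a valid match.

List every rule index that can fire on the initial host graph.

Answer: [R1,R2]

Derivation:
R0: no valid match — LHS pattern not found
R1: 2 valid matches — {0↦1, 1↦4, 2↦5}, {0↦7, 1↦4, 2↦5}
R2: 2 valid matches — {0↦1, 1↦0, 2↦7}, {0↦1, 1↦6, 2↦7}
R3: no valid match — LHS pattern not found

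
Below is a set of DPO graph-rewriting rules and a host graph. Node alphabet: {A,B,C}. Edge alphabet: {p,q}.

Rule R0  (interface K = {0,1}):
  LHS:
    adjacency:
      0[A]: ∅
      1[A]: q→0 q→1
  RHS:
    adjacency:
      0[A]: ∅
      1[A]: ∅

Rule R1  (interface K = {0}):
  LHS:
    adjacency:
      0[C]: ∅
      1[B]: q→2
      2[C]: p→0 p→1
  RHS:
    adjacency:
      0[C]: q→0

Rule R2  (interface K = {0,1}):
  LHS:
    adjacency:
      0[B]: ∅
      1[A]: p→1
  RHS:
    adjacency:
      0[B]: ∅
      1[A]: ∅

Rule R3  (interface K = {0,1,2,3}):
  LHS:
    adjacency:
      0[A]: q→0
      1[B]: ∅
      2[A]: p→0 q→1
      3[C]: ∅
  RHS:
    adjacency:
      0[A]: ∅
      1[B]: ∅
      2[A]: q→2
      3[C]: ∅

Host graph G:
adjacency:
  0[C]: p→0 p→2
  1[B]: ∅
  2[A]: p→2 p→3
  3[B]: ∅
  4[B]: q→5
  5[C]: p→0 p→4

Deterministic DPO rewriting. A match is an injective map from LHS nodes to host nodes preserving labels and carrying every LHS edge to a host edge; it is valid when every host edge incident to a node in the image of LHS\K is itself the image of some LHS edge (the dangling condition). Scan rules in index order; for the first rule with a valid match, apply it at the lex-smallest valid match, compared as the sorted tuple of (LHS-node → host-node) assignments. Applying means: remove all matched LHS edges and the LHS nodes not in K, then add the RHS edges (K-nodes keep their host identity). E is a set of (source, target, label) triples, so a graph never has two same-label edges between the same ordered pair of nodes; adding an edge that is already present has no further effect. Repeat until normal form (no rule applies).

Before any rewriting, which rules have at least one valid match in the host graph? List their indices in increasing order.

Answer: [R1,R2]

Derivation:
R0: no valid match — LHS pattern not found
R1: 1 valid match — {0↦0, 1↦4, 2↦5}
R2: 3 valid matches — {0↦1, 1↦2}, {0↦3, 1↦2}, {0↦4, 1↦2}
R3: no valid match — LHS pattern not found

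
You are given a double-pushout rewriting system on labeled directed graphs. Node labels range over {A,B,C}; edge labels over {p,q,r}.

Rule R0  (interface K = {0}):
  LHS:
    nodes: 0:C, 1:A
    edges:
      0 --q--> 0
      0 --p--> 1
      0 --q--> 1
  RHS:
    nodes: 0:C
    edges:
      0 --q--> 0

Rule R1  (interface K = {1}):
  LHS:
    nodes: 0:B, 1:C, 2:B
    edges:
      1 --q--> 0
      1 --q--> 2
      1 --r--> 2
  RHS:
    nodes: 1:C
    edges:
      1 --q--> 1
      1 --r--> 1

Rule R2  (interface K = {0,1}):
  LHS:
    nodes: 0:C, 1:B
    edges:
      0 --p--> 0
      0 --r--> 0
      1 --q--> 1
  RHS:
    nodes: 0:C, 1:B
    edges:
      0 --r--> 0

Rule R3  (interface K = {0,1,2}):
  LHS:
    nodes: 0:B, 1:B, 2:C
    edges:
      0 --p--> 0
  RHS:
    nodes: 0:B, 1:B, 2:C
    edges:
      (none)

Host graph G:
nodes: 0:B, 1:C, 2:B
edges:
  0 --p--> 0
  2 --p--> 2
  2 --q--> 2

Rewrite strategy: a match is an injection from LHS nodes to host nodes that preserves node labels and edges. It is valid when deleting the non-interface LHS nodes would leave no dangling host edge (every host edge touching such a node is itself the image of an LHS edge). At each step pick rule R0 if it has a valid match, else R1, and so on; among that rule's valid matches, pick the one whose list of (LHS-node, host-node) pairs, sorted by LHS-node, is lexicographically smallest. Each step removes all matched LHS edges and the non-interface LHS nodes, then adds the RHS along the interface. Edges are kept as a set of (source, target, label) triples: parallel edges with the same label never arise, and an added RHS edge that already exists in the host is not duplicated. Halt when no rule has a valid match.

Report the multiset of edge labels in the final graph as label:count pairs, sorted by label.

[0] host  ⇒  3 nodes, 3 edges  {0-p->0 2-p->2 2-q->2}
[1] R3 @ {0↦0, 1↦2, 2↦1}  ⇒  3 nodes, 2 edges  {2-p->2 2-q->2}
[2] R3 @ {0↦2, 1↦0, 2↦1}  ⇒  3 nodes, 1 edges  {2-q->2}
normal form: no rule applies after step 2
NF edges: [(2, 2, 'q')]

Answer: q:1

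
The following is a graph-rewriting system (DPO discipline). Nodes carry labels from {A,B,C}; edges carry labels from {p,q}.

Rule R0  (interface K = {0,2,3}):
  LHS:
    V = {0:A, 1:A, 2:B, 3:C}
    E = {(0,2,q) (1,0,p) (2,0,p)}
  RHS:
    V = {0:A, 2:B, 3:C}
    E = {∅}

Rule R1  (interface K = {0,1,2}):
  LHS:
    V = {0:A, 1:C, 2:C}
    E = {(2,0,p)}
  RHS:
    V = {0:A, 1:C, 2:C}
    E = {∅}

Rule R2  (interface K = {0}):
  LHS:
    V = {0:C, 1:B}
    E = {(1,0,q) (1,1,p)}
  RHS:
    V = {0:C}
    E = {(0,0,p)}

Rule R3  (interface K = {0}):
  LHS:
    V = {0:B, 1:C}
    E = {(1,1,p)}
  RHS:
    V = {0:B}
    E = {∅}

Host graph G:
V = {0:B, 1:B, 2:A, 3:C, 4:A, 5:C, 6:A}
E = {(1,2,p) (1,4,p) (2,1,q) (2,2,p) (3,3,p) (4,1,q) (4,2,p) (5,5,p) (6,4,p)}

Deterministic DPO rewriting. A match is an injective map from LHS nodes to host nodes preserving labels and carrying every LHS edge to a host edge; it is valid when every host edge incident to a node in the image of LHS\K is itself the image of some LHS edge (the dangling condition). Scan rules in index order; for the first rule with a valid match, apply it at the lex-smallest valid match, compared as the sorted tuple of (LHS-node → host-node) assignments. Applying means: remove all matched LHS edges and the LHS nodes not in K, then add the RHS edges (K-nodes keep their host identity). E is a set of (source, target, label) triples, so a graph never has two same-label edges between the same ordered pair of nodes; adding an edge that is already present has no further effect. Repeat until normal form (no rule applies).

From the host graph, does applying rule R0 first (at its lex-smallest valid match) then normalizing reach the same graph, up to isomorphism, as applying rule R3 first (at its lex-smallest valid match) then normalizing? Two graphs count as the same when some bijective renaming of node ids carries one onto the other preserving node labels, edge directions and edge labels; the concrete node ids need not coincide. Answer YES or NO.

Answer: YES

Steps:
branch R0-first: apply at {0↦4, 1↦6, 2↦1, 3↦3} → |E|=6, then 3 more step(s) → NF |V|=3 |E|=1 V={0:B, 1:B, 2:A} E=2-p->2
branch R3-first: apply at {0↦0, 1↦3} → |E|=8, then 3 more step(s) → NF |V|=3 |E|=1 V={0:B, 1:B, 2:A} E=2-p->2
graphs isomorphic (equal up to label-preserving node renaming)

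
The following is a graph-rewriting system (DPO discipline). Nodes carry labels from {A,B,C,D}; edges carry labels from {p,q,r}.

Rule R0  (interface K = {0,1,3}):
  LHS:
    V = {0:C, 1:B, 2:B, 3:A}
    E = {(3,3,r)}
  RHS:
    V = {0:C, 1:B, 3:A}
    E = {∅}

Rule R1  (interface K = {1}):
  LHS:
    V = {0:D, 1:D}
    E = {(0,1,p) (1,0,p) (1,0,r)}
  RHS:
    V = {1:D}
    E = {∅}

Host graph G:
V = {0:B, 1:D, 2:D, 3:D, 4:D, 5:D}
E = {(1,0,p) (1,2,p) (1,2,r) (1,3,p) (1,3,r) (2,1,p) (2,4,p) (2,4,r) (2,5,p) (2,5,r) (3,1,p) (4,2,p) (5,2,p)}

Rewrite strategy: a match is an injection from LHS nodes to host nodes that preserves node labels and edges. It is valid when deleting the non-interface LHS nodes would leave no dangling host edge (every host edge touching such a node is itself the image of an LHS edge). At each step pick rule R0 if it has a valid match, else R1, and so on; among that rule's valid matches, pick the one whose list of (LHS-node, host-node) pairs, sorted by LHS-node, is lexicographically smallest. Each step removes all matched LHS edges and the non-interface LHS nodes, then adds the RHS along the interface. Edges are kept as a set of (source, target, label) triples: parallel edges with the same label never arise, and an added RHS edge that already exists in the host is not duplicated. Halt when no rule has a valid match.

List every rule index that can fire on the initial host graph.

R0: no valid match — LHS pattern not found
R1: 3 valid matches — {0↦3, 1↦1}, {0↦4, 1↦2}, {0↦5, 1↦2}

Answer: [R1]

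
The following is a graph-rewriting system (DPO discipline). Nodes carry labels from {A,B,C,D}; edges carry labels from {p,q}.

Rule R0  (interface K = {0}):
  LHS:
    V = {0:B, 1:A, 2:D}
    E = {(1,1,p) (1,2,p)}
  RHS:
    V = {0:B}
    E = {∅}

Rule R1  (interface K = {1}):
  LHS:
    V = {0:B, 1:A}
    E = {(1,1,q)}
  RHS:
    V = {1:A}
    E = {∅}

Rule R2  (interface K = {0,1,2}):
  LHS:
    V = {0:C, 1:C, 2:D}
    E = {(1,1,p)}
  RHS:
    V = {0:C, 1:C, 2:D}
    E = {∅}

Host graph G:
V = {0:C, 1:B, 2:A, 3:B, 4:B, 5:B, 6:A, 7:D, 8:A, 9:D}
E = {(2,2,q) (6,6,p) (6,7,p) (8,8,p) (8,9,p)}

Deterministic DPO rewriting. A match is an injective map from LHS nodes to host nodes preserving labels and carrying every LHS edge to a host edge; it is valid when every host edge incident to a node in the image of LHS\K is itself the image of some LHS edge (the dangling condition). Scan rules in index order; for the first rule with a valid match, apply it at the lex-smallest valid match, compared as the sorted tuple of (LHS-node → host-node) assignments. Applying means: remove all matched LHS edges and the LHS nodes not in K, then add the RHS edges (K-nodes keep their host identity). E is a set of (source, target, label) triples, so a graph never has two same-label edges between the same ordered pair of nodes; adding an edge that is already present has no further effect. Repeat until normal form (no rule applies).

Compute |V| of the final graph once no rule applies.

[0] host  ⇒  10 nodes, 5 edges  {2-q->2 6-p->6 6-p->7 8-p->8 8-p->9}
[1] R0 @ {0↦1, 1↦6, 2↦7}  ⇒  8 nodes, 3 edges  {2-q->2 8-p->8 8-p->9}
[2] R0 @ {0↦1, 1↦8, 2↦9}  ⇒  6 nodes, 1 edges  {2-q->2}
[3] R1 @ {0↦1, 1↦2}  ⇒  5 nodes, 0 edges  {∅}
normal form: no rule applies after step 3
NF nodes: {0:C, 2:A, 3:B, 4:B, 5:B}

Answer: 5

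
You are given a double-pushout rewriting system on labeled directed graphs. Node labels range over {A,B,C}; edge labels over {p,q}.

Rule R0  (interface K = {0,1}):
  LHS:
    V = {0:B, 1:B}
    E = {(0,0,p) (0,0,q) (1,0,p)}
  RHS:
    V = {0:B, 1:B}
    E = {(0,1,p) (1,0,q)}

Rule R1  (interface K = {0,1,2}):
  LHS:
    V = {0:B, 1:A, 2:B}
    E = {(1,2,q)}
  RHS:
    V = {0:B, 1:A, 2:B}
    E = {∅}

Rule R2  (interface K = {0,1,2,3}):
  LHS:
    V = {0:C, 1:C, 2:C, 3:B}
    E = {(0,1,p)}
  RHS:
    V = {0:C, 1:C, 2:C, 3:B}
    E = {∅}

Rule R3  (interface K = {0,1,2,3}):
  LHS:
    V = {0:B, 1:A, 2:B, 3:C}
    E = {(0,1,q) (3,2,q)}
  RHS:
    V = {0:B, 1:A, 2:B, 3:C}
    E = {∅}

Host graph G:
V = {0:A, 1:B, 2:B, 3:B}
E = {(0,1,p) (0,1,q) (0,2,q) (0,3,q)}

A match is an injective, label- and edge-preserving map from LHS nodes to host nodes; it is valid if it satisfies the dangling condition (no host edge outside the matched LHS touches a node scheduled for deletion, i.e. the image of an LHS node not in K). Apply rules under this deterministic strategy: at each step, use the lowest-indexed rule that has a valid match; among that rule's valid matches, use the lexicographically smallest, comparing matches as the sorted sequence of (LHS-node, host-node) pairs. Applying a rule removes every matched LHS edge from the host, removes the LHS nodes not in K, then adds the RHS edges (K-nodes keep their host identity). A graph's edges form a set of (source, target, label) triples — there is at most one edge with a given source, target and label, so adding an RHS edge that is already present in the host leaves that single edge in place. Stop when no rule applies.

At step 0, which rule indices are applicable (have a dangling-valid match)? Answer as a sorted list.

R0: no valid match — LHS pattern not found
R1: 6 valid matches — {0↦1, 1↦0, 2↦2}, {0↦1, 1↦0, 2↦3}, {0↦2, 1↦0, 2↦1} (+3 more)
R2: no valid match — LHS pattern not found
R3: no valid match — LHS pattern not found

Answer: [R1]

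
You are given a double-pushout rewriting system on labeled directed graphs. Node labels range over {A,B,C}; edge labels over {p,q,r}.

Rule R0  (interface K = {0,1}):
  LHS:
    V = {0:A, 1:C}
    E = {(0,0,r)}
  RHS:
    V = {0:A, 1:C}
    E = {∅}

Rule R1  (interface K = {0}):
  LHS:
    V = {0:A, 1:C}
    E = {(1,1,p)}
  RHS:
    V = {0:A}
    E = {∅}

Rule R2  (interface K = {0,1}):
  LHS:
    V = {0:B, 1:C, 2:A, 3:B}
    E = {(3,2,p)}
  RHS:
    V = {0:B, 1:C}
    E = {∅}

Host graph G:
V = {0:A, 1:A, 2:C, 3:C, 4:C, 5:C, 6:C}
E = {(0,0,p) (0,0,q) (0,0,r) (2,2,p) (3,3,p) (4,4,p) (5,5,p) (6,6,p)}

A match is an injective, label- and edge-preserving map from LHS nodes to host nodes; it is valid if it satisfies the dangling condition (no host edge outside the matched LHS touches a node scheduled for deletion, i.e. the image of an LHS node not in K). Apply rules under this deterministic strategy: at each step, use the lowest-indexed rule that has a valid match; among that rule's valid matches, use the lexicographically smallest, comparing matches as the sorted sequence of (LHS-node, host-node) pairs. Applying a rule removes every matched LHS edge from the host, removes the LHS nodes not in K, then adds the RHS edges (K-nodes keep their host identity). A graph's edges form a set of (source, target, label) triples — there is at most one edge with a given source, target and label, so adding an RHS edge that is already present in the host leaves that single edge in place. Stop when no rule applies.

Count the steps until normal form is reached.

[0] host  ⇒  7 nodes, 8 edges  {0-p->0 0-q->0 0-r->0 2-p->2 3-p->3 4-p->4 5-p->5 6-p->6}
[1] R0 @ {0↦0, 1↦2}  ⇒  7 nodes, 7 edges  {0-p->0 0-q->0 2-p->2 3-p->3 4-p->4 5-p->5 6-p->6}
[2] R1 @ {0↦0, 1↦2}  ⇒  6 nodes, 6 edges  {0-p->0 0-q->0 3-p->3 4-p->4 5-p->5 6-p->6}
[3] R1 @ {0↦0, 1↦3}  ⇒  5 nodes, 5 edges  {0-p->0 0-q->0 4-p->4 5-p->5 6-p->6}
[4] R1 @ {0↦0, 1↦4}  ⇒  4 nodes, 4 edges  {0-p->0 0-q->0 5-p->5 6-p->6}
[5] R1 @ {0↦0, 1↦5}  ⇒  3 nodes, 3 edges  {0-p->0 0-q->0 6-p->6}
[6] R1 @ {0↦0, 1↦6}  ⇒  2 nodes, 2 edges  {0-p->0 0-q->0}
final graph: no rule applies after step 6

Answer: 6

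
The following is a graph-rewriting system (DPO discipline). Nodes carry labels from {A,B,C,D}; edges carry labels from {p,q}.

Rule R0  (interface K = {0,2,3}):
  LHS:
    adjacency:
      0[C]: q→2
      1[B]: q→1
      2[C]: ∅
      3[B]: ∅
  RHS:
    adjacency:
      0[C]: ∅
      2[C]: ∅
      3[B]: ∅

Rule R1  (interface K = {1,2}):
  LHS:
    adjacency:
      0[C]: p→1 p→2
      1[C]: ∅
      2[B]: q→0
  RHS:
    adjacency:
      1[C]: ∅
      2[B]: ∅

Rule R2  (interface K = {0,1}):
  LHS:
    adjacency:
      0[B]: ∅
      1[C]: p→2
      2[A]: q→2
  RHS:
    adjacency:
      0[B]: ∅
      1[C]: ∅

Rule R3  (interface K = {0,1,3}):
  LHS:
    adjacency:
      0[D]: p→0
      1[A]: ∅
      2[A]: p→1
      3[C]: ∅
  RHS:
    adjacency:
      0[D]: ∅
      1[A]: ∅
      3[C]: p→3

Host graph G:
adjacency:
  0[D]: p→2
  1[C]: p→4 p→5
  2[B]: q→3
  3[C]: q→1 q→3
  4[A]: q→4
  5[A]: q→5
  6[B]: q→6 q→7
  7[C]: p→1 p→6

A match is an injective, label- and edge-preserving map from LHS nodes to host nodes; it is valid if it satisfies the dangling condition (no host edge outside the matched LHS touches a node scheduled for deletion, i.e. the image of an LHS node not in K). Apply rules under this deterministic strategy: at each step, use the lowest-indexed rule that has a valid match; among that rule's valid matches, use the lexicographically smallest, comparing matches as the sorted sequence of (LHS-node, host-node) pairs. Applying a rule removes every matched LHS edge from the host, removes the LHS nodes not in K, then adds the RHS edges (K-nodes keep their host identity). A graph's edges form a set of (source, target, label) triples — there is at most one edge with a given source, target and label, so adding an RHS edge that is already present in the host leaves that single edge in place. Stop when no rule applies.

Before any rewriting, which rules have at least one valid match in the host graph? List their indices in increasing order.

Answer: [R1,R2]

Rewrite trace:
R0: no valid match — 1 raw match, all fail dangling condition
R1: 1 valid match — {0↦7, 1↦1, 2↦6}
R2: 4 valid matches — {0↦2, 1↦1, 2↦4}, {0↦2, 1↦1, 2↦5}, {0↦6, 1↦1, 2↦4} (+1 more)
R3: no valid match — LHS pattern not found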